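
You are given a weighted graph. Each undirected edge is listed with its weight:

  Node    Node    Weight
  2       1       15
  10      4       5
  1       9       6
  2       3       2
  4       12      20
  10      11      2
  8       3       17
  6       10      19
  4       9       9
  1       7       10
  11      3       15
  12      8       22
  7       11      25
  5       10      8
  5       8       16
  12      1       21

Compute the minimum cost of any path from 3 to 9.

Settle nodes by increasing distance from 3:
3: 0
2: 2  (via 3)
11: 15  (via 3)
1: 17  (via 2)
8: 17  (via 3)
10: 17  (via 11)
4: 22  (via 10)
9: 23  (via 1)
Shortest route: 3 → 2 → 1 → 9 = 23.

23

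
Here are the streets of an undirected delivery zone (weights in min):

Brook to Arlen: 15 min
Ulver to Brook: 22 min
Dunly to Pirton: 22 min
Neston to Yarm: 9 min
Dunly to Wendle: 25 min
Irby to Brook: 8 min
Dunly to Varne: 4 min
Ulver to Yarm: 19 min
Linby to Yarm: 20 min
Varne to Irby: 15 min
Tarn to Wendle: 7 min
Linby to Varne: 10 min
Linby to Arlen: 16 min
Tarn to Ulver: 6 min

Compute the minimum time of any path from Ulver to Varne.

42 min

Compare a few routes:
Ulver–Tarn–Wendle–Dunly–Varne: 6+7+25+4 = 42
Ulver–Brook–Irby–Varne: 22+8+15 = 45
Ulver–Yarm–Linby–Varne: 19+20+10 = 49
The minimum is 42 min via Ulver–Tarn–Wendle–Dunly–Varne.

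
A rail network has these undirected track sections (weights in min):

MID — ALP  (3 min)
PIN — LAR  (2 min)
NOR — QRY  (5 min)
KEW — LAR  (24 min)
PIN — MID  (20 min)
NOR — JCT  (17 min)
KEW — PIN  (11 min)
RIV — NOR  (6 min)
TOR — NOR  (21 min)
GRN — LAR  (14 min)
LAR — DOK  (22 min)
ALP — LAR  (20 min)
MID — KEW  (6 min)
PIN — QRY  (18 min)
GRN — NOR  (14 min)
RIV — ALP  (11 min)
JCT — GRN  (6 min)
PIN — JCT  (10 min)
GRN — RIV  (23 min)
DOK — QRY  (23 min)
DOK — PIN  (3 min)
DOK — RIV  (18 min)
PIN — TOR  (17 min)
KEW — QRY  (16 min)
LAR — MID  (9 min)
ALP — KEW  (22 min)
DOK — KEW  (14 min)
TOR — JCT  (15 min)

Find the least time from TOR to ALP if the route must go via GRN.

Best TOR to GRN: TOR → JCT → GRN costing 21
Best GRN to ALP: GRN → LAR → MID → ALP costing 26
Total via GRN: 21 + 26 = 47 min.

47 min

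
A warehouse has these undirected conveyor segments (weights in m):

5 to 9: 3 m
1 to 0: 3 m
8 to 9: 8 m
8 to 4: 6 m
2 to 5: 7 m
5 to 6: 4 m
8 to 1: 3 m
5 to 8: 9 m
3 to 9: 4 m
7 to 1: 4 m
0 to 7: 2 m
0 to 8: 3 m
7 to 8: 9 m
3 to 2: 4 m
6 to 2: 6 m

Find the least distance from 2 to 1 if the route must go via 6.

Best 2 to 6: 2–6 costing 6
Best 6 to 1: 6–5–8–1 costing 16
Total via 6: 6 + 16 = 22 m.

22 m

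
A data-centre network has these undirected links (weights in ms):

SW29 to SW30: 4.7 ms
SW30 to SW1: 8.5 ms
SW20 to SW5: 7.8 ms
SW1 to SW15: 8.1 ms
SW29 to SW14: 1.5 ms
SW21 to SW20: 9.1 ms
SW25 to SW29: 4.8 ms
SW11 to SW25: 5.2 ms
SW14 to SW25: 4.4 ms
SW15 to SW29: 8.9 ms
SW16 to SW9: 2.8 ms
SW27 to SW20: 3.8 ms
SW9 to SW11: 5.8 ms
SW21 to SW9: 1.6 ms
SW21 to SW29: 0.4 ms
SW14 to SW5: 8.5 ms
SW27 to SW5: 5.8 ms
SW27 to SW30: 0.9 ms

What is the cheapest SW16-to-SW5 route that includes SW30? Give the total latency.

16.2 ms

Shortest SW16→SW30: SW16–SW9–SW21–SW29–SW30 = 9.5
Shortest SW30→SW5: SW30–SW27–SW5 = 6.7
Total via SW30: 9.5 + 6.7 = 16.2 ms.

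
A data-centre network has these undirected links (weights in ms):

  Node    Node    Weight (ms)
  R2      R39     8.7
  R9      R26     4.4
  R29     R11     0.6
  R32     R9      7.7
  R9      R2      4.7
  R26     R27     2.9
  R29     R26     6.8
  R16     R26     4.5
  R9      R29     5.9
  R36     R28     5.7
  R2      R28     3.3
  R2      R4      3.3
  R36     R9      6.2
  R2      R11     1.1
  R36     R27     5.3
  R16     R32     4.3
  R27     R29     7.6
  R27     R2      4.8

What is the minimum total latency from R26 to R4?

11 ms

Compare a few routes:
R26–R9–R29–R11–R2–R4: 4.4+5.9+0.6+1.1+3.3 = 15.3
R26–R9–R2–R4: 4.4+4.7+3.3 = 12.4
R26–R27–R2–R4: 2.9+4.8+3.3 = 11
R26–R29–R11–R2–R4: 6.8+0.6+1.1+3.3 = 11.8
The minimum is 11 ms via R26–R27–R2–R4.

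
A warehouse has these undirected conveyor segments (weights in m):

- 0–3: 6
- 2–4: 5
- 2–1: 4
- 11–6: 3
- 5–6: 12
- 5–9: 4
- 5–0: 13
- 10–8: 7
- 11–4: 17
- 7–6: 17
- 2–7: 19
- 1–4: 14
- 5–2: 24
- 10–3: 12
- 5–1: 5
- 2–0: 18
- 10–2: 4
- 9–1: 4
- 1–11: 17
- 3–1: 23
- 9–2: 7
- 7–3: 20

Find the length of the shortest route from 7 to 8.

Settle nodes by increasing distance from 7:
7: 0
6: 17  (via 7)
2: 19  (via 7)
3: 20  (via 7)
11: 20  (via 6)
1: 23  (via 2)
10: 23  (via 2)
4: 24  (via 2)
0: 26  (via 3)
9: 26  (via 2)
5: 28  (via 1)
8: 30  (via 10)
Shortest route: 7 → 2 → 10 → 8 = 30 m.

30 m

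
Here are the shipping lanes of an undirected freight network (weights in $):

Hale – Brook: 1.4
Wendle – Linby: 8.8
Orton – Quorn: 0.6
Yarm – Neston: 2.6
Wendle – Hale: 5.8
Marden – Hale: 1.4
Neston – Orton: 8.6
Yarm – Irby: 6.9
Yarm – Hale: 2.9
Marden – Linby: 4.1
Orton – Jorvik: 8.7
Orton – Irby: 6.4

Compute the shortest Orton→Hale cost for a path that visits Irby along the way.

Shortest Orton→Irby: Orton–Irby = 6.4
Best Irby to Hale: Irby–Yarm–Hale costing 9.8
Total via Irby: 6.4 + 9.8 = $16.2.

$16.2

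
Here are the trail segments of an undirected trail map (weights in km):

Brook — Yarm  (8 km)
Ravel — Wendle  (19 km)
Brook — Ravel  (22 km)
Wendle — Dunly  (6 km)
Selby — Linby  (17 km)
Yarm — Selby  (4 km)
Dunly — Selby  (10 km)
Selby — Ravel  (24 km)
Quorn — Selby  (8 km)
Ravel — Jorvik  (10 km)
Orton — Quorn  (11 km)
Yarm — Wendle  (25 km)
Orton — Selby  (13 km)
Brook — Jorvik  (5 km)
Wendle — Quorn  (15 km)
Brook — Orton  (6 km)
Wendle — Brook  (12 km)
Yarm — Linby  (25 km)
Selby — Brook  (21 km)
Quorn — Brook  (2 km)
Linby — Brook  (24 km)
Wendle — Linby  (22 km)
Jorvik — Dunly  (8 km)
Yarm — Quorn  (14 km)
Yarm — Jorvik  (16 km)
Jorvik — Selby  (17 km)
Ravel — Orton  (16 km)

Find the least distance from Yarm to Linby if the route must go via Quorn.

35 km

Best Yarm to Quorn: Yarm–Brook–Quorn costing 10
Shortest Quorn→Linby: Quorn–Selby–Linby = 25
Total via Quorn: 10 + 25 = 35 km.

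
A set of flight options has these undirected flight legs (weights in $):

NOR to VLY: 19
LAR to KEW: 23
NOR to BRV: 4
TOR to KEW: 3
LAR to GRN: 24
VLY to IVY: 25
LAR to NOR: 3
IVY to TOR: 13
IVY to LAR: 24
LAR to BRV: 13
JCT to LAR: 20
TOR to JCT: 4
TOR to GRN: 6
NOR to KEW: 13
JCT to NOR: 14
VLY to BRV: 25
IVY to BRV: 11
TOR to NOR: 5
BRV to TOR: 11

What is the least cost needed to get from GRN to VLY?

$30

Candidate routes:
GRN - TOR - NOR - VLY: 6+5+19 = 30
GRN - TOR - NOR - BRV - VLY: 6+5+4+25 = 40
GRN - TOR - BRV - NOR - VLY: 6+11+4+19 = 40
Cheapest is GRN - TOR - NOR - VLY at $30.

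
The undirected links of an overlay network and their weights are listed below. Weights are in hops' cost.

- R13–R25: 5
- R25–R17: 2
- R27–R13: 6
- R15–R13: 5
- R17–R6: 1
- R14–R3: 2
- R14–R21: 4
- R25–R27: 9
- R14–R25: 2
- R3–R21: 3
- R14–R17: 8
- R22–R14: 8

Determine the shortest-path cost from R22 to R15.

20 hops' cost

Compare a few routes:
R22 - R14 - R25 - R27 - R13 - R15: 8+2+9+6+5 = 30
R22 - R14 - R25 - R13 - R15: 8+2+5+5 = 20
R22 - R14 - R17 - R25 - R13 - R15: 8+8+2+5+5 = 28
R22 - R14 - R17 - R25 - R27 - R13 - R15: 8+8+2+9+6+5 = 38
Cheapest is R22 - R14 - R25 - R13 - R15 at 20 hops' cost.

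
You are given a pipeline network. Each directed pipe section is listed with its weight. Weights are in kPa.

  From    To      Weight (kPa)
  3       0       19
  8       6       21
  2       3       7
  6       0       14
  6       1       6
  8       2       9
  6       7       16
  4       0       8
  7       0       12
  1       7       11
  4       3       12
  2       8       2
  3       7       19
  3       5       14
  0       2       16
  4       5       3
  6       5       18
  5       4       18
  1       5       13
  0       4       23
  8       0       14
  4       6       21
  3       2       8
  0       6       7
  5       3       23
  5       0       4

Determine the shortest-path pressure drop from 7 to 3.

35 kPa

Running Dijkstra from 7:
7: 0
0: 12  (via 7)
6: 19  (via 0)
1: 25  (via 6)
2: 28  (via 0)
8: 30  (via 2)
3: 35  (via 2)
Shortest route: 7 → 0 → 2 → 3 = 35 kPa.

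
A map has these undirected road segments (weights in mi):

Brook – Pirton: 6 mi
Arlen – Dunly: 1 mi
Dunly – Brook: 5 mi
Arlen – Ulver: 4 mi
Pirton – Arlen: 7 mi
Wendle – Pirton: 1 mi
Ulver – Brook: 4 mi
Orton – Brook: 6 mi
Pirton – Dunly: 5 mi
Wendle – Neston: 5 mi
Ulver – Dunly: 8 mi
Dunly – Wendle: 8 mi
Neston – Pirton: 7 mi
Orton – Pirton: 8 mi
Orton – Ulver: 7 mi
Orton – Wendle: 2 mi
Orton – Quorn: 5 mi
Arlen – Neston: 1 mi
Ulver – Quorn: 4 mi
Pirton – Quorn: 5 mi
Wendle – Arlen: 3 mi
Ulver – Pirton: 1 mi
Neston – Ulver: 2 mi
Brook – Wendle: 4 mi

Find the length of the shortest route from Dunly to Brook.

Settle nodes by increasing distance from Dunly:
Dunly: 0
Arlen: 1  (via Dunly)
Neston: 2  (via Arlen)
Wendle: 4  (via Arlen)
Ulver: 4  (via Neston)
Pirton: 5  (via Dunly)
Brook: 5  (via Dunly)
Shortest route: Dunly → Brook = 5 mi.

5 mi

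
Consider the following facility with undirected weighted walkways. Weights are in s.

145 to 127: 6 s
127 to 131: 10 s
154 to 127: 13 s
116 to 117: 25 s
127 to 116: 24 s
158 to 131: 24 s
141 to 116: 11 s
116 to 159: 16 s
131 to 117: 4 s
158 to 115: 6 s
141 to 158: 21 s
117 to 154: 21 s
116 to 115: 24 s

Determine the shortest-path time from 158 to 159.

46 s

Compare a few routes:
158 → 131 → 117 → 116 → 159: 24+4+25+16 = 69
158 → 141 → 116 → 159: 21+11+16 = 48
158 → 115 → 116 → 159: 6+24+16 = 46
The minimum is 46 s via 158 → 115 → 116 → 159.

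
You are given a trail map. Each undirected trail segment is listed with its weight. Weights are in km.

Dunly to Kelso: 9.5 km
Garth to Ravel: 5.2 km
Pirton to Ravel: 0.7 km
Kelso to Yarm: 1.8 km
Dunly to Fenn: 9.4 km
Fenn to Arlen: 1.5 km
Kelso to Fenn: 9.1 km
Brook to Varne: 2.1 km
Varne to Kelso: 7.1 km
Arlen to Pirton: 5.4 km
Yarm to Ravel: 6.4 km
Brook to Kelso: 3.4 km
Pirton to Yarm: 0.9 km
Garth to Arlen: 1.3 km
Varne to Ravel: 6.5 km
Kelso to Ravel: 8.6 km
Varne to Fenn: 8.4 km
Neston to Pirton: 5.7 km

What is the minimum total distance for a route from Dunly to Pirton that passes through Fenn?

Best Dunly to Fenn: Dunly–Fenn costing 9.4
Shortest Fenn→Pirton: Fenn–Arlen–Pirton = 6.9
Total via Fenn: 9.4 + 6.9 = 16.3 km.

16.3 km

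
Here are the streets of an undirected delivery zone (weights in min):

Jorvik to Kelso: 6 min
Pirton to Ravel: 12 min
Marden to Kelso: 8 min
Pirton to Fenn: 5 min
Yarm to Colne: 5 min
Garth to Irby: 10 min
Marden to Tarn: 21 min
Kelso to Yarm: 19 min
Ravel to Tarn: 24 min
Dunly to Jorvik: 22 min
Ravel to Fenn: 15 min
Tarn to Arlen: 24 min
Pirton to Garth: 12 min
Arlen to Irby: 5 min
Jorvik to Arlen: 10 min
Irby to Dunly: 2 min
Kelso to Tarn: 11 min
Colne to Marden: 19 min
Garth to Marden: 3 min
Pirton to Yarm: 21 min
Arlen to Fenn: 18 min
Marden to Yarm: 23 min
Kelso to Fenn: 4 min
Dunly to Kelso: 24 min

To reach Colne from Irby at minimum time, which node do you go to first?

Enumerating some paths:
Irby - Garth - Marden - Yarm - Colne: 10+3+23+5 = 41
Irby - Garth - Marden - Colne: 10+3+19 = 32
The minimum is 32 min via Irby - Garth - Marden - Colne.
So from Irby the first move is to Garth.

Garth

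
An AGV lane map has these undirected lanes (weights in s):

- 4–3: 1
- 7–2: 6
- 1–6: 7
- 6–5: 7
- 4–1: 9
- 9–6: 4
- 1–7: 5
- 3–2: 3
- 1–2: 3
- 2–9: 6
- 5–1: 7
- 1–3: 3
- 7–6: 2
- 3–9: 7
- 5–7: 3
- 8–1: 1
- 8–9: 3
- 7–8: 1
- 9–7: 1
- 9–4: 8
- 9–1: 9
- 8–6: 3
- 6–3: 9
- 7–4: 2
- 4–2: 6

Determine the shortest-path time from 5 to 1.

5 s

Running Dijkstra from 5:
5: 0
7: 3  (via 5)
8: 4  (via 7)
9: 4  (via 7)
1: 5  (via 8)
Shortest route: 5–7–8–1 = 5 s.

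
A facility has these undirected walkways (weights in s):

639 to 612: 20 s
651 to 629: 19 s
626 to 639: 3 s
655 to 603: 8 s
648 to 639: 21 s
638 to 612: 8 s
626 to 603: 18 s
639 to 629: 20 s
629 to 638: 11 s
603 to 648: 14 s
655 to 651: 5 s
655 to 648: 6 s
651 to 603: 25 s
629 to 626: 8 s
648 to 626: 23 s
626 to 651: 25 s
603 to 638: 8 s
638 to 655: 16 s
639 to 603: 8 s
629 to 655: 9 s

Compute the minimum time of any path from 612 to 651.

Shortest distances from 612:
612: 0
638: 8  (via 612)
603: 16  (via 638)
629: 19  (via 638)
639: 20  (via 612)
626: 23  (via 639)
655: 24  (via 638)
651: 29  (via 655)
Shortest route: 612–638–655–651 = 29 s.

29 s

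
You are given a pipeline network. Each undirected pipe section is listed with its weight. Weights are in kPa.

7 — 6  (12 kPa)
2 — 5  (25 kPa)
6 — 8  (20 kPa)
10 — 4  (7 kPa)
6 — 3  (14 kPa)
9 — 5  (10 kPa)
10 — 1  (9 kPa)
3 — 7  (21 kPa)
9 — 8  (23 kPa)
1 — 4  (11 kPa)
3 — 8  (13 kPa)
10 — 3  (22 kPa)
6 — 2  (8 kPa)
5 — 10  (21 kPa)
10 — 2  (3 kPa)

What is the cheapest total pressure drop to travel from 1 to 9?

Compare a few routes:
1–4–10–5–9: 11+7+21+10 = 49
1–10–5–9: 9+21+10 = 40
1–10–2–5–9: 9+3+25+10 = 47
The minimum is 40 kPa via 1–10–5–9.

40 kPa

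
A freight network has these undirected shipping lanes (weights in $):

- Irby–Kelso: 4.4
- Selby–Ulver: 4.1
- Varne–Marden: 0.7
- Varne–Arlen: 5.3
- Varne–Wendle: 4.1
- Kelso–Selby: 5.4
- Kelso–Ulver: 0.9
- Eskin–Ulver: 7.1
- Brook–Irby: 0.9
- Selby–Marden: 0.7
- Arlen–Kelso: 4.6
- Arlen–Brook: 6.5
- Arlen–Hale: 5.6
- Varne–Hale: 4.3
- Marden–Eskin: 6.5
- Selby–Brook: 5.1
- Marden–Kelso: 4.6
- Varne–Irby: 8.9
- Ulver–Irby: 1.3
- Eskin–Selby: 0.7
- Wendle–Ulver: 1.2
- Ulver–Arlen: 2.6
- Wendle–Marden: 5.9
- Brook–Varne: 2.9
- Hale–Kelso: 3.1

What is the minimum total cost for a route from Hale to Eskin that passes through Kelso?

$8.8

Best Hale to Kelso: Hale–Kelso costing 3.1
Best Kelso to Eskin: Kelso–Ulver–Selby–Eskin costing 5.7
Total via Kelso: 3.1 + 5.7 = $8.8.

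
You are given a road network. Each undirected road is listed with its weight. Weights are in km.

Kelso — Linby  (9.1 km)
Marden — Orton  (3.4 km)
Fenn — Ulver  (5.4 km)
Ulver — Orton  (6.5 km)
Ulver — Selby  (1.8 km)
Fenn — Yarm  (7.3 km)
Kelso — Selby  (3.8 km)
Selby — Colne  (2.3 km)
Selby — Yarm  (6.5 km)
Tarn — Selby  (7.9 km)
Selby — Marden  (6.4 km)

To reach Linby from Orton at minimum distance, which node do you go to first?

Enumerating some paths:
Orton → Ulver → Selby → Kelso → Linby: 6.5+1.8+3.8+9.1 = 21.2
Orton → Marden → Selby → Kelso → Linby: 3.4+6.4+3.8+9.1 = 22.7
Orton → Ulver → Fenn → Yarm → Selby → Kelso → Linby: 6.5+5.4+7.3+6.5+3.8+9.1 = 38.6
The minimum is 21.2 km via Orton → Ulver → Selby → Kelso → Linby.
So from Orton the first move is to Ulver.

Ulver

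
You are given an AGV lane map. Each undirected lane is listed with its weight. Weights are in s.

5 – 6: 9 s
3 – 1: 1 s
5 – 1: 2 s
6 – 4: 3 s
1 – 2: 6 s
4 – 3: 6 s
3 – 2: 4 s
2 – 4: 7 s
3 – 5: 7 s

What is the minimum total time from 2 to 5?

Compare a few routes:
2 → 3 → 1 → 5: 4+1+2 = 7
2 → 1 → 5: 6+2 = 8
Cheapest is 2 → 3 → 1 → 5 at 7 s.

7 s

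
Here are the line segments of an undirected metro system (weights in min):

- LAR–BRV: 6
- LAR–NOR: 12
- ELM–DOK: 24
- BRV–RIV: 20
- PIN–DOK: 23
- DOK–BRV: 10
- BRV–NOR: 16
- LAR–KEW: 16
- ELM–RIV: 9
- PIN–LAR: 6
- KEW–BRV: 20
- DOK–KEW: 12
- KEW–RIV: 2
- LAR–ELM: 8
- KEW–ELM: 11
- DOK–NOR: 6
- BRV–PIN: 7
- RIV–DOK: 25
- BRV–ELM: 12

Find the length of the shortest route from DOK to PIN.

17 min

Running Dijkstra from DOK:
DOK: 0
NOR: 6  (via DOK)
BRV: 10  (via DOK)
KEW: 12  (via DOK)
RIV: 14  (via KEW)
LAR: 16  (via BRV)
PIN: 17  (via BRV)
Shortest route: DOK → BRV → PIN = 17 min.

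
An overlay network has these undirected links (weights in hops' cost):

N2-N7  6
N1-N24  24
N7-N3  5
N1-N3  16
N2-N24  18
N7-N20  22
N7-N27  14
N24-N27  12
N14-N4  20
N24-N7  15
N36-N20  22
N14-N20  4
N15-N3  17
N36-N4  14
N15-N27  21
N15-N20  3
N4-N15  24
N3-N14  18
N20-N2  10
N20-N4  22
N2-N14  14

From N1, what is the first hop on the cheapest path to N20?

Candidate routes:
N1–N3–N14–N20: 16+18+4 = 38
N1–N3–N15–N20: 16+17+3 = 36
N1–N3–N7–N2–N20: 16+5+6+10 = 37
N1–N3–N7–N20: 16+5+22 = 43
Cheapest is N1–N3–N15–N20 at 36 hops' cost.
So from N1 the first move is to N3.

N3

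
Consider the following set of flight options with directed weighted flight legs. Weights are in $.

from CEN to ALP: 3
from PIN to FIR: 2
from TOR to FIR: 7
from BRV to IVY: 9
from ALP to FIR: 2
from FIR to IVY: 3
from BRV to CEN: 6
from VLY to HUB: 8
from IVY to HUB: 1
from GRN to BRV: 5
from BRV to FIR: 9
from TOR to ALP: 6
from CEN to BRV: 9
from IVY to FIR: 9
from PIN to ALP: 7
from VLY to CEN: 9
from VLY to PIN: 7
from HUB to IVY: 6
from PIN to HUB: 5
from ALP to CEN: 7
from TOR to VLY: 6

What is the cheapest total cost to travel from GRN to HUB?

$15

Compare a few routes:
GRN–BRV–IVY–HUB: 5+9+1 = 15
GRN–BRV–CEN–ALP–FIR–IVY–HUB: 5+6+3+2+3+1 = 20
GRN–BRV–FIR–IVY–HUB: 5+9+3+1 = 18
Cheapest is GRN–BRV–IVY–HUB at $15.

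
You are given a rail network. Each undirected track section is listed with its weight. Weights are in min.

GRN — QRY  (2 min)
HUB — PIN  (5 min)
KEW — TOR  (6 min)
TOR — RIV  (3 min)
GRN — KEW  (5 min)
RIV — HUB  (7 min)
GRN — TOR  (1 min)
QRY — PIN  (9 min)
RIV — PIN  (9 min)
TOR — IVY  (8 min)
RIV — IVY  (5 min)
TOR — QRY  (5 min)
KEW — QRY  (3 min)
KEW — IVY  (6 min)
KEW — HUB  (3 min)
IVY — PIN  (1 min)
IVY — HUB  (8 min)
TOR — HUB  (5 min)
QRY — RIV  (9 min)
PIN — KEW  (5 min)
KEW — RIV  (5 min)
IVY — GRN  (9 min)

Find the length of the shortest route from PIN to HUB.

Candidate routes:
PIN → KEW → HUB: 5+3 = 8
PIN → HUB: 5 = 5
The minimum is 5 min via PIN → HUB.

5 min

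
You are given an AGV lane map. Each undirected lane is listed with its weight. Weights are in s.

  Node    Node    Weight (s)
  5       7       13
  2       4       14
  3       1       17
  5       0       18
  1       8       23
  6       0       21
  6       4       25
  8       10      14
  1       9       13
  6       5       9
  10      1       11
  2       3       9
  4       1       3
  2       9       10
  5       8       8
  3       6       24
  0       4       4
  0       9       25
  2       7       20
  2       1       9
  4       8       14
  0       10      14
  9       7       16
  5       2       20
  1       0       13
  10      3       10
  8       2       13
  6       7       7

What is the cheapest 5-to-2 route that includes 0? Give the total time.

Best 5 to 0: 5–0 costing 18
Best 0 to 2: 0–4–1–2 costing 16
Total via 0: 18 + 16 = 34 s.

34 s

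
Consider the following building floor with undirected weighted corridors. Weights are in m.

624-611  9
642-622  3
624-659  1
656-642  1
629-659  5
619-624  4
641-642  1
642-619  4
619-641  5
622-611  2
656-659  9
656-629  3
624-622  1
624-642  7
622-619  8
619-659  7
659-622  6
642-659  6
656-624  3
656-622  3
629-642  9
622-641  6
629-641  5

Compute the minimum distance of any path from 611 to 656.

Shortest distances from 611:
611: 0
622: 2  (via 611)
624: 3  (via 622)
659: 4  (via 624)
642: 5  (via 622)
656: 5  (via 622)
Shortest route: 611 → 622 → 656 = 5 m.

5 m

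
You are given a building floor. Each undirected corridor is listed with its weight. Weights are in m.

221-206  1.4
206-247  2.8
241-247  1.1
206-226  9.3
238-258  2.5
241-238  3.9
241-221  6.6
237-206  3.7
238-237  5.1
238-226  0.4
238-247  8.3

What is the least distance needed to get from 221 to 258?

Compare a few routes:
221 - 241 - 238 - 258: 6.6+3.9+2.5 = 13
221 - 206 - 226 - 238 - 258: 1.4+9.3+0.4+2.5 = 13.6
221 - 206 - 247 - 241 - 238 - 258: 1.4+2.8+1.1+3.9+2.5 = 11.7
221 - 206 - 237 - 238 - 258: 1.4+3.7+5.1+2.5 = 12.7
Cheapest is 221 - 206 - 247 - 241 - 238 - 258 at 11.7 m.

11.7 m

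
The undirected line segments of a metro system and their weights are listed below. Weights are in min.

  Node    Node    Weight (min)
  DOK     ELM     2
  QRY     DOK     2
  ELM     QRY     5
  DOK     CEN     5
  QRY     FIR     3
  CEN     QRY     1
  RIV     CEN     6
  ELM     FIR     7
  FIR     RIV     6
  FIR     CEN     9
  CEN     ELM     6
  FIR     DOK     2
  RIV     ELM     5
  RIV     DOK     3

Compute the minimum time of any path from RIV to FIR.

Running Dijkstra from RIV:
RIV: 0
DOK: 3  (via RIV)
ELM: 5  (via RIV)
QRY: 5  (via DOK)
FIR: 5  (via DOK)
Shortest route: RIV → DOK → FIR = 5 min.

5 min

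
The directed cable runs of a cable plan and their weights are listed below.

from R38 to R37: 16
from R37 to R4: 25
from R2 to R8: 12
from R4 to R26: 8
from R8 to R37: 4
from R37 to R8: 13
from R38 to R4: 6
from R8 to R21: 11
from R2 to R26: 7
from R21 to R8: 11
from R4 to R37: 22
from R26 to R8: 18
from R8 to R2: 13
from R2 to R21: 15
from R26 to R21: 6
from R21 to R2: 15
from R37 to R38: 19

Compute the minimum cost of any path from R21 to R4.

40

Settle nodes by increasing distance from R21:
R21: 0
R8: 11  (via R21)
R2: 15  (via R21)
R37: 15  (via R8)
R26: 22  (via R2)
R38: 34  (via R37)
R4: 40  (via R37)
Shortest route: R21 → R8 → R37 → R4 = 40.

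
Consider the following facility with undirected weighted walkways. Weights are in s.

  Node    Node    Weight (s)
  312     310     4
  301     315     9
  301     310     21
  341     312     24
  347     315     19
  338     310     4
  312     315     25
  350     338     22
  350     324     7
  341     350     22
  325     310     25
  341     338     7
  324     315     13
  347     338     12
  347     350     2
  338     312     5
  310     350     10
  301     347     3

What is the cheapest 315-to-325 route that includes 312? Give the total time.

Best 315 to 312: 315–312 costing 25
Shortest 312→325: 312–310–325 = 29
Total via 312: 25 + 29 = 54 s.

54 s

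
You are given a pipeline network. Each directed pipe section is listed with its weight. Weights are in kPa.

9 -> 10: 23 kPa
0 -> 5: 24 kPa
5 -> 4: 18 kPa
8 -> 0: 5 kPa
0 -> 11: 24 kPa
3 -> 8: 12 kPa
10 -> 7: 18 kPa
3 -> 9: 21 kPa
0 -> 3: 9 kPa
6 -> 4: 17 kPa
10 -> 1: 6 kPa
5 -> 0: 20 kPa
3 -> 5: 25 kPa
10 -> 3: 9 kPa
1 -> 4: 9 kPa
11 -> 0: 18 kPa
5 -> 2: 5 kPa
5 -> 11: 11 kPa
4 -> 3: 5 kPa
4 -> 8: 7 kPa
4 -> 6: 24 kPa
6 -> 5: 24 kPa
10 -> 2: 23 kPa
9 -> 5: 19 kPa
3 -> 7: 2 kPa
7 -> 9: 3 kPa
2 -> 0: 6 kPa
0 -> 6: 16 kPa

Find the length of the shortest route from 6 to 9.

27 kPa

Running Dijkstra from 6:
6: 0
4: 17  (via 6)
3: 22  (via 4)
5: 24  (via 6)
7: 24  (via 3)
8: 24  (via 4)
9: 27  (via 7)
Shortest route: 6 → 4 → 3 → 7 → 9 = 27 kPa.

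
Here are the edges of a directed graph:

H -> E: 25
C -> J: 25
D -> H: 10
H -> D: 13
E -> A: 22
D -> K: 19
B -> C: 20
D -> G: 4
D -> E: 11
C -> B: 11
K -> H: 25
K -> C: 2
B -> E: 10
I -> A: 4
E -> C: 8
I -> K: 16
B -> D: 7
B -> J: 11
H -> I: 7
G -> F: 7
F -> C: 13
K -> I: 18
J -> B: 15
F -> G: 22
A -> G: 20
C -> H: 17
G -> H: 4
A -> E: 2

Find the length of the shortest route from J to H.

Compare a few routes:
J → B → D → H: 15+7+10 = 32
J → B → D → G → H: 15+7+4+4 = 30
J → B → E → C → H: 15+10+8+17 = 50
The minimum is 30 via J → B → D → G → H.

30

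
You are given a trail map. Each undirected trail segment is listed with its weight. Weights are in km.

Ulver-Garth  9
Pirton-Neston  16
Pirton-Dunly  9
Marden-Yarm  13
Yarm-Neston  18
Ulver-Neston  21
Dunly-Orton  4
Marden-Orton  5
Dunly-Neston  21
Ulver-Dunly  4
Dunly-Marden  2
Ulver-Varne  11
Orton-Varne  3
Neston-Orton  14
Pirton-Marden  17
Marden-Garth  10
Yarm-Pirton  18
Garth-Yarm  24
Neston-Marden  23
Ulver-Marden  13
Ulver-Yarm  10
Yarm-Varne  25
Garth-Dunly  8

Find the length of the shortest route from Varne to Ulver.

11 km

Shortest distances from Varne:
Varne: 0
Orton: 3  (via Varne)
Dunly: 7  (via Orton)
Marden: 8  (via Orton)
Ulver: 11  (via Varne)
Shortest route: Varne–Ulver = 11 km.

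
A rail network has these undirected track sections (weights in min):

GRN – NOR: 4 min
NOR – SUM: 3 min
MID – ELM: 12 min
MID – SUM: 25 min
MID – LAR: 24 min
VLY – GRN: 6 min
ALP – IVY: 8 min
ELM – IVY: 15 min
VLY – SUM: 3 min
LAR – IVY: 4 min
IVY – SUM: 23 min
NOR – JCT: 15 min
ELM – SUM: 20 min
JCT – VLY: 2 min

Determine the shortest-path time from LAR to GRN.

Shortest distances from LAR:
LAR: 0
IVY: 4  (via LAR)
ALP: 12  (via IVY)
ELM: 19  (via IVY)
MID: 24  (via LAR)
SUM: 27  (via IVY)
NOR: 30  (via SUM)
VLY: 30  (via SUM)
JCT: 32  (via VLY)
GRN: 34  (via NOR)
Shortest route: LAR–IVY–SUM–NOR–GRN = 34 min.

34 min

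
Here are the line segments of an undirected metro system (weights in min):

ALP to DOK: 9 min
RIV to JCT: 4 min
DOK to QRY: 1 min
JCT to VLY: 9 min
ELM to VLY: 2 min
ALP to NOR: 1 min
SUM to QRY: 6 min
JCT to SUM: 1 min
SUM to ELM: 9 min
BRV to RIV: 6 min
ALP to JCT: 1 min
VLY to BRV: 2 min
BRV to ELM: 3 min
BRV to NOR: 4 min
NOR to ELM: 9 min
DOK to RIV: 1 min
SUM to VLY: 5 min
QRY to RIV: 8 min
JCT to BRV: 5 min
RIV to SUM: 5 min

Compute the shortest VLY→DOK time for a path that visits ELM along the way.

Best VLY to ELM: VLY → ELM costing 2
Best ELM to DOK: ELM → BRV → RIV → DOK costing 10
Total via ELM: 2 + 10 = 12 min.

12 min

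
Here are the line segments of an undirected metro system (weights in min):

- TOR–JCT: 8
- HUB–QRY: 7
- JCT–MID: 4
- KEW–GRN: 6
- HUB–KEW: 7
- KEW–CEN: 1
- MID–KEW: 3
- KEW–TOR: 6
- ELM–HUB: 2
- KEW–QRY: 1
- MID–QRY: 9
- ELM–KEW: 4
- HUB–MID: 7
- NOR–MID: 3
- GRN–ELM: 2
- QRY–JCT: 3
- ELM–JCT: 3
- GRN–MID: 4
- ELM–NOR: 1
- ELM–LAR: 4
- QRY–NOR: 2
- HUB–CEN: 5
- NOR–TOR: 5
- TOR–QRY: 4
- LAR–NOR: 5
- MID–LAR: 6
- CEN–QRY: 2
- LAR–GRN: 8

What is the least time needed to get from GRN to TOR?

Running Dijkstra from GRN:
GRN: 0
ELM: 2  (via GRN)
NOR: 3  (via ELM)
HUB: 4  (via ELM)
MID: 4  (via GRN)
JCT: 5  (via ELM)
QRY: 5  (via NOR)
LAR: 6  (via ELM)
KEW: 6  (via GRN)
CEN: 7  (via QRY)
TOR: 8  (via NOR)
Shortest route: GRN → ELM → NOR → TOR = 8 min.

8 min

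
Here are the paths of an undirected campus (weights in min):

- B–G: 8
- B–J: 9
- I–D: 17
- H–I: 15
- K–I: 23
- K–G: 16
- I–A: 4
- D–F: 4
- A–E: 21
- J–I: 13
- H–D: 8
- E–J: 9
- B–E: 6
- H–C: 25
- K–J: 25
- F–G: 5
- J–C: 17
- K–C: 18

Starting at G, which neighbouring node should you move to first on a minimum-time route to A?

Enumerating some paths:
G–B–E–A: 8+6+21 = 35
G–F–D–H–I–A: 5+4+8+15+4 = 36
G–B–J–I–A: 8+9+13+4 = 34
G–F–D–I–A: 5+4+17+4 = 30
The minimum is 30 min via G–F–D–I–A.
So from G the first move is to F.

F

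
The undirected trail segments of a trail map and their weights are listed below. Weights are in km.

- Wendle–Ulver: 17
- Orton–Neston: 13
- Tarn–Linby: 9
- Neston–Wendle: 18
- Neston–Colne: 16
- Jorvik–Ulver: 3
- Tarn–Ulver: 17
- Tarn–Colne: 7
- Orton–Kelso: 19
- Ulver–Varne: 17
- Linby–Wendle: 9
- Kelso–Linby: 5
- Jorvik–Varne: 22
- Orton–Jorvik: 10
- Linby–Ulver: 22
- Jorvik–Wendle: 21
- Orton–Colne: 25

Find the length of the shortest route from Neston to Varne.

43 km

Running Dijkstra from Neston:
Neston: 0
Orton: 13  (via Neston)
Colne: 16  (via Neston)
Wendle: 18  (via Neston)
Jorvik: 23  (via Orton)
Tarn: 23  (via Colne)
Ulver: 26  (via Jorvik)
Linby: 27  (via Wendle)
Kelso: 32  (via Orton)
Varne: 43  (via Ulver)
Shortest route: Neston–Orton–Jorvik–Ulver–Varne = 43 km.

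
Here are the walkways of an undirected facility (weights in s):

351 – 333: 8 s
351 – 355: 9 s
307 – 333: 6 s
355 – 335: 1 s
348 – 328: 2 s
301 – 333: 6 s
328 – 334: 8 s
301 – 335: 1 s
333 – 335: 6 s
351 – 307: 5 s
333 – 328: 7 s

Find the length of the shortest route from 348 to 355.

16 s

Shortest distances from 348:
348: 0
328: 2  (via 348)
333: 9  (via 328)
334: 10  (via 328)
301: 15  (via 333)
335: 15  (via 333)
307: 15  (via 333)
355: 16  (via 335)
Shortest route: 348–328–333–335–355 = 16 s.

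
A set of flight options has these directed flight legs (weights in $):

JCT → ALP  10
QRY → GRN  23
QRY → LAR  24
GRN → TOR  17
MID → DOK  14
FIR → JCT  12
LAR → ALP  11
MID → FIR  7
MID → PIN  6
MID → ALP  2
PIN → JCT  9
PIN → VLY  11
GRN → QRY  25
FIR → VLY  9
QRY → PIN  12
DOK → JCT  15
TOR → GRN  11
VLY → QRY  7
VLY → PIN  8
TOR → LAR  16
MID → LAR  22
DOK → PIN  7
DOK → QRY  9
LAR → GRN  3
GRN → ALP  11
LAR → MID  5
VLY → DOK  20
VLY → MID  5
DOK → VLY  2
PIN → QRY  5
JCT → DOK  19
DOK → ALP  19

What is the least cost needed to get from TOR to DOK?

$35

Running Dijkstra from TOR:
TOR: 0
GRN: 11  (via TOR)
LAR: 16  (via TOR)
MID: 21  (via LAR)
ALP: 22  (via GRN)
PIN: 27  (via MID)
FIR: 28  (via MID)
QRY: 32  (via PIN)
DOK: 35  (via MID)
Shortest route: TOR → LAR → MID → DOK = $35.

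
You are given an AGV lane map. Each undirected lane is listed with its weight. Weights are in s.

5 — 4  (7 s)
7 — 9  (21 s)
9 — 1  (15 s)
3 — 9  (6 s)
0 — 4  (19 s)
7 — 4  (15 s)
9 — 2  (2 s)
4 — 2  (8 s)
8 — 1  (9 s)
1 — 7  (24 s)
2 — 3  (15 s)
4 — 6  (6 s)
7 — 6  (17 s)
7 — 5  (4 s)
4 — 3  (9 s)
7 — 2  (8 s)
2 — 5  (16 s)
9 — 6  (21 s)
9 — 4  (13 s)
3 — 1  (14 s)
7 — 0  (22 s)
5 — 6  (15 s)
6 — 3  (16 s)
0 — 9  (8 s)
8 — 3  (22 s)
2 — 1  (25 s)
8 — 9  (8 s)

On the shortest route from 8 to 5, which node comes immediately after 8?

Candidate routes:
8 - 9 - 2 - 4 - 5: 8+2+8+7 = 25
8 - 9 - 2 - 5: 8+2+16 = 26
8 - 9 - 2 - 7 - 5: 8+2+8+4 = 22
The minimum is 22 s via 8 - 9 - 2 - 7 - 5.
So from 8 the first move is to 9.

9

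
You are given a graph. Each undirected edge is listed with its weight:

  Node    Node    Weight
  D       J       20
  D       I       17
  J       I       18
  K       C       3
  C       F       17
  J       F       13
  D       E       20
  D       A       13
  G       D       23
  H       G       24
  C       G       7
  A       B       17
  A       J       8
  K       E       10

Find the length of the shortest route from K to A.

Compare a few routes:
K → C → G → D → A: 3+7+23+13 = 46
K → E → D → A: 10+20+13 = 43
K → C → F → J → A: 3+17+13+8 = 41
The minimum is 41 via K → C → F → J → A.

41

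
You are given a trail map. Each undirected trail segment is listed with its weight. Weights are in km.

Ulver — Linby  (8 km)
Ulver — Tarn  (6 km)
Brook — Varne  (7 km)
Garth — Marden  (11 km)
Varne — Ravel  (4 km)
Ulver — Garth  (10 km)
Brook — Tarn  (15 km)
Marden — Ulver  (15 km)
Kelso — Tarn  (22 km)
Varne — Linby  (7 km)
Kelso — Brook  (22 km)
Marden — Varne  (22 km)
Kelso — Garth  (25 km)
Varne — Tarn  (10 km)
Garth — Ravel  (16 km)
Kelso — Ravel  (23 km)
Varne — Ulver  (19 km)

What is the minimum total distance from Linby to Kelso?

34 km

Enumerating some paths:
Linby → Varne → Ravel → Kelso: 7+4+23 = 34
Linby → Ulver → Tarn → Kelso: 8+6+22 = 36
Linby → Varne → Brook → Kelso: 7+7+22 = 36
The minimum is 34 km via Linby → Varne → Ravel → Kelso.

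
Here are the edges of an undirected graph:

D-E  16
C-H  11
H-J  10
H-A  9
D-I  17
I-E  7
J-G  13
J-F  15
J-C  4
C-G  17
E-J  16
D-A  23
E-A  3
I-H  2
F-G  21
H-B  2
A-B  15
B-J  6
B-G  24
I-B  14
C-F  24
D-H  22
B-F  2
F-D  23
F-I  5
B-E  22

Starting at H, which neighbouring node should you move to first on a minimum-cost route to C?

Compare a few routes:
H - J - C: 10+4 = 14
H - B - J - C: 2+6+4 = 12
H - C: 11 = 11
Cheapest is H - C at 11.
So from H the first move is to C.

C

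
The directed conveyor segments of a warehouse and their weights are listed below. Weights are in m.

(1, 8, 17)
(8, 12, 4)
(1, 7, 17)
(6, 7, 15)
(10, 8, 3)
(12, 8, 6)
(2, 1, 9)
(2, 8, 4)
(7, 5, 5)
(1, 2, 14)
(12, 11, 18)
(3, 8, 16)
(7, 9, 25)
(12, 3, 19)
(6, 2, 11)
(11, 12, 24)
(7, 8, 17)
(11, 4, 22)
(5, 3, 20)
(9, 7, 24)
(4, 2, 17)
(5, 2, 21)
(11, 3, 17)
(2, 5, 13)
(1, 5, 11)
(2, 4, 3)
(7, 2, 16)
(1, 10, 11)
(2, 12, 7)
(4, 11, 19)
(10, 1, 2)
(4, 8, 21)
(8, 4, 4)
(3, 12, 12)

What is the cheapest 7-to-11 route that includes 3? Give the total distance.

Best 7 to 3: 7–5–3 costing 25
Best 3 to 11: 3–12–11 costing 30
Total via 3: 25 + 30 = 55 m.

55 m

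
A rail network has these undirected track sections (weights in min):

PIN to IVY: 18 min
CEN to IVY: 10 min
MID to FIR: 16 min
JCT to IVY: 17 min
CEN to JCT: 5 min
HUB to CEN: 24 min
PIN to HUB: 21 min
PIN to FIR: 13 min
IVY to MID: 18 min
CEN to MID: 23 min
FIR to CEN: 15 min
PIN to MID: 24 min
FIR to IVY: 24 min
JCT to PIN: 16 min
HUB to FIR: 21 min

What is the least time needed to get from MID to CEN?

23 min

Shortest distances from MID:
MID: 0
FIR: 16  (via MID)
IVY: 18  (via MID)
CEN: 23  (via MID)
Shortest route: MID → CEN = 23 min.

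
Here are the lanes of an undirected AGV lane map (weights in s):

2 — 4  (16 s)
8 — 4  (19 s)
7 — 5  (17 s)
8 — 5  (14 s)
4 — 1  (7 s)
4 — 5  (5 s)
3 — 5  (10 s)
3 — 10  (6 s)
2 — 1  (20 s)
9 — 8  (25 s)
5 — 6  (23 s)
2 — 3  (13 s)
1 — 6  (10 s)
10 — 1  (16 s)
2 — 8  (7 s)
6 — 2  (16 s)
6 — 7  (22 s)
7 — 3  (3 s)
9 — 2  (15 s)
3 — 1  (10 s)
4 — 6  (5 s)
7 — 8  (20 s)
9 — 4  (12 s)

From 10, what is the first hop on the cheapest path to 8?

Candidate routes:
10 → 3 → 2 → 8: 6+13+7 = 26
10 → 3 → 5 → 8: 6+10+14 = 30
10 → 3 → 7 → 8: 6+3+20 = 29
Cheapest is 10 → 3 → 2 → 8 at 26 s.
So from 10 the first move is to 3.

3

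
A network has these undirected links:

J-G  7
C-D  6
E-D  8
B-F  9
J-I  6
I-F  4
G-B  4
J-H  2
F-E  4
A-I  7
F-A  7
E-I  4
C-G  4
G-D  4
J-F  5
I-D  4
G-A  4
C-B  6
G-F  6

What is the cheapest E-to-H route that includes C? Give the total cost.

27

Shortest E→C: E → D → C = 14
Best C to H: C → G → J → H costing 13
Total via C: 14 + 13 = 27.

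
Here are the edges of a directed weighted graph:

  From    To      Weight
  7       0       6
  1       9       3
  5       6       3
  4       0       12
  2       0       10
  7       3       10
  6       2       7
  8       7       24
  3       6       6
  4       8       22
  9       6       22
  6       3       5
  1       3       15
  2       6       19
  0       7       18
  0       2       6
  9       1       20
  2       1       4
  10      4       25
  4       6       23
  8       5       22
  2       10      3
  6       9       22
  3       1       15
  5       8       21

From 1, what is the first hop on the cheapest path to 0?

Enumerating some paths:
1 - 9 - 6 - 2 - 0: 3+22+7+10 = 42
1 - 3 - 6 - 2 - 0: 15+6+7+10 = 38
Cheapest is 1 - 3 - 6 - 2 - 0 at 38.
So from 1 the first move is to 3.

3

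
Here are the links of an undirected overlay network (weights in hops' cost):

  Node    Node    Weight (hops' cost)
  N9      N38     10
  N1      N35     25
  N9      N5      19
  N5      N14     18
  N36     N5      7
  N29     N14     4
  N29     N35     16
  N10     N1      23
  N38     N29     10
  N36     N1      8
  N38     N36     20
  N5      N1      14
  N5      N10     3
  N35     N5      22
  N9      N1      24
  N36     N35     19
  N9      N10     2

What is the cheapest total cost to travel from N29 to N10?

22 hops' cost

Settle nodes by increasing distance from N29:
N29: 0
N14: 4  (via N29)
N38: 10  (via N29)
N35: 16  (via N29)
N9: 20  (via N38)
N10: 22  (via N9)
Shortest route: N29 → N38 → N9 → N10 = 22 hops' cost.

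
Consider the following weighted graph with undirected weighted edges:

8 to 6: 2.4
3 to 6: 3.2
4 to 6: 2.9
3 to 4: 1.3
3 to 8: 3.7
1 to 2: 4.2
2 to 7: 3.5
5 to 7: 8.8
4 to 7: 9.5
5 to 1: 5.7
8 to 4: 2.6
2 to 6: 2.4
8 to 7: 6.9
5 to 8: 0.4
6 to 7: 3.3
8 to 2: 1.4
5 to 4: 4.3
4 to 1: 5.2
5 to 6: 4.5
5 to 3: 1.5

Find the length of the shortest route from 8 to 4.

Enumerating some paths:
8–5–4: 0.4+4.3 = 4.7
8–4: 2.6 = 2.6
8–5–3–4: 0.4+1.5+1.3 = 3.2
Cheapest is 8–4 at 2.6.

2.6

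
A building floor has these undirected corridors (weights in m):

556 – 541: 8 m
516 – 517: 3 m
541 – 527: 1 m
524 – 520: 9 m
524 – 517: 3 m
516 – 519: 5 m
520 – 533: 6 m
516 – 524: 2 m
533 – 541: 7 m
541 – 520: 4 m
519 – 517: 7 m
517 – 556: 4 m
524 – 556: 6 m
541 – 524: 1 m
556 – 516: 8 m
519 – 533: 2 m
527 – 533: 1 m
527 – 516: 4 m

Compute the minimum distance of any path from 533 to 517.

Shortest distances from 533:
533: 0
527: 1  (via 533)
541: 2  (via 527)
519: 2  (via 533)
524: 3  (via 541)
516: 5  (via 527)
520: 6  (via 533)
517: 6  (via 524)
Shortest route: 533–527–541–524–517 = 6 m.

6 m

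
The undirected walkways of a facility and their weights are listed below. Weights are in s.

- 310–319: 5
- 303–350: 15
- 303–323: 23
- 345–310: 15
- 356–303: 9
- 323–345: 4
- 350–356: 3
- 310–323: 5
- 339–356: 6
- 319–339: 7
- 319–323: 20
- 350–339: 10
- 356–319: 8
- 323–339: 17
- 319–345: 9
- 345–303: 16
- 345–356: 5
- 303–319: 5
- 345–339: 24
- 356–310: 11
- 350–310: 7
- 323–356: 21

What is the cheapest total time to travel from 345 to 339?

11 s

Candidate routes:
345–319–339: 9+7 = 16
345–356–350–339: 5+3+10 = 18
345–356–319–339: 5+8+7 = 20
345–356–339: 5+6 = 11
Cheapest is 345–356–339 at 11 s.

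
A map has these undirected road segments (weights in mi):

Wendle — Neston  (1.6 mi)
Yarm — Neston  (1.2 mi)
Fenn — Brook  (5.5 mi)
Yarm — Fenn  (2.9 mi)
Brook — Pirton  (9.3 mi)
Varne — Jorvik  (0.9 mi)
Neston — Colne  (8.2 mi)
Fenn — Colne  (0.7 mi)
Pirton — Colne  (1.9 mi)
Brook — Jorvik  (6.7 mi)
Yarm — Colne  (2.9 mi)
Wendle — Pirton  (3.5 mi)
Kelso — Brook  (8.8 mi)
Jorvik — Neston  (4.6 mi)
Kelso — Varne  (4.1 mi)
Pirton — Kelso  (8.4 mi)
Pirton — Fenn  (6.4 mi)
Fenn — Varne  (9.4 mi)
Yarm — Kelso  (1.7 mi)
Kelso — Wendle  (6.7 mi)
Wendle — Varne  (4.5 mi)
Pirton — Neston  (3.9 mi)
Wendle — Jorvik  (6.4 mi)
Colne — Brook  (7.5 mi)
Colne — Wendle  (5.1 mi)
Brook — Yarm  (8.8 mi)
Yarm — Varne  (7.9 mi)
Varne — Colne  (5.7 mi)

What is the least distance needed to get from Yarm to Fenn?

2.9 mi

Settle nodes by increasing distance from Yarm:
Yarm: 0
Neston: 1.2  (via Yarm)
Kelso: 1.7  (via Yarm)
Wendle: 2.8  (via Neston)
Colne: 2.9  (via Yarm)
Fenn: 2.9  (via Yarm)
Shortest route: Yarm → Fenn = 2.9 mi.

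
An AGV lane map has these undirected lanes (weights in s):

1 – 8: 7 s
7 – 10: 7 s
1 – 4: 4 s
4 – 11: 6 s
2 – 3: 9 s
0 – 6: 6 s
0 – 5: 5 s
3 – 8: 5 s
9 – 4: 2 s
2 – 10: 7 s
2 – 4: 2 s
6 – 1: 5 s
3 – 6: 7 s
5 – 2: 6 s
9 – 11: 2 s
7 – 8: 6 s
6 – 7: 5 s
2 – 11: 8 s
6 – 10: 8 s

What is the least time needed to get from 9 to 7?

Compare a few routes:
9 → 4 → 1 → 6 → 7: 2+4+5+5 = 16
9 → 4 → 2 → 10 → 7: 2+2+7+7 = 18
9 → 4 → 1 → 8 → 7: 2+4+7+6 = 19
The minimum is 16 s via 9 → 4 → 1 → 6 → 7.

16 s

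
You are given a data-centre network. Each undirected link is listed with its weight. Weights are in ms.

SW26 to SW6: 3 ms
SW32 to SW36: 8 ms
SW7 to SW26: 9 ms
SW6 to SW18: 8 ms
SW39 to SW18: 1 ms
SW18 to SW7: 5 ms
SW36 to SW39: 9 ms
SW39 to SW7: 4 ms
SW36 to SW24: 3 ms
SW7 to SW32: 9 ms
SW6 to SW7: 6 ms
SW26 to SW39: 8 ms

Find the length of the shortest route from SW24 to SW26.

20 ms

Enumerating some paths:
SW24 → SW36 → SW39 → SW26: 3+9+8 = 20
SW24 → SW36 → SW39 → SW7 → SW26: 3+9+4+9 = 25
SW24 → SW36 → SW39 → SW18 → SW6 → SW26: 3+9+1+8+3 = 24
Cheapest is SW24 → SW36 → SW39 → SW26 at 20 ms.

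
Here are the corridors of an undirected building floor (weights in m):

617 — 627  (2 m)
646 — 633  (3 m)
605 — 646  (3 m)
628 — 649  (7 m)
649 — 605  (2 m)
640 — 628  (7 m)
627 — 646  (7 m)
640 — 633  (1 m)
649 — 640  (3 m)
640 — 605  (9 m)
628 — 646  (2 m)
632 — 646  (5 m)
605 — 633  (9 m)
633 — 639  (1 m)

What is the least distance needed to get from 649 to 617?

14 m

Shortest distances from 649:
649: 0
605: 2  (via 649)
640: 3  (via 649)
633: 4  (via 640)
639: 5  (via 633)
646: 5  (via 605)
628: 7  (via 649)
632: 10  (via 646)
627: 12  (via 646)
617: 14  (via 627)
Shortest route: 649 → 605 → 646 → 627 → 617 = 14 m.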